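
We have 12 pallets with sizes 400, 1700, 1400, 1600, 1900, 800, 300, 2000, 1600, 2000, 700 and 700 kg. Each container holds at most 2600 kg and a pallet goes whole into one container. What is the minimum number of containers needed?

Total = 2000 + 2000 + 1900 + 1700 + 1600 + 1600 + 1400 + 800 + 700 + 700 + 400 + 300 = 15100 kg.
Lower bound: ⌈15100/2600⌉ = 6 containers.
Also, 7 pallets each exceed 1300 kg, and no two of those can share a container, so at least 7 containers are needed.
A packing using 7 containers:
  container 1: 2000 + 400 = 2400
  container 2: 2000 + 300 = 2300
  container 3: 1900 + 700 = 2600
  container 4: 1700 + 800 = 2500
  container 5: 1600 + 700 = 2300
  container 6: 1600 = 1600
  container 7: 1400 = 1400
This matches the lower bound, so 7 is optimal.

7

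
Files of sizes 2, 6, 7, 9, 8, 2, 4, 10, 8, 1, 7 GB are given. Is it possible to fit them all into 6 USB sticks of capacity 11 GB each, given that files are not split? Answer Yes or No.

No

Total = 64 GB; ⌈64/11⌉ = 6.
7 files each exceed half the capacity and cannot share a USB stick, forcing at least 7 USB sticks.
At least 7 USB sticks are required, but only 6 are allowed.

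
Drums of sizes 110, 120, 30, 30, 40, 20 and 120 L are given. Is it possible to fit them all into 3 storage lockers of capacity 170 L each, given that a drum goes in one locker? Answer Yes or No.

A valid assignment using 3 storage lockers:
  locker 1: 120 + 40 = 160
  locker 2: 120 + 30 + 20 = 170
  locker 3: 110 + 30 = 140
Every load is within 170 L, so 3 storage lockers suffice.

Yes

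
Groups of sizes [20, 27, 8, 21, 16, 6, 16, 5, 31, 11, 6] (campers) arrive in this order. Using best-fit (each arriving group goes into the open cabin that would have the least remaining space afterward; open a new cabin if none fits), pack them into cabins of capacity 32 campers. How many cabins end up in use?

6

  20 → cabin 1 (new)  [load 20/32]
  27 → cabin 2 (new)  [load 27/32]
  8 → cabin 1  [load 28/32]
  21 → cabin 3 (new)  [load 21/32]
  16 → cabin 4 (new)  [load 16/32]
  6 → cabin 3  [load 27/32]
  16 → cabin 4  [load 32/32]
  5 → cabin 2  [load 32/32]
  31 → cabin 5 (new)  [load 31/32]
  11 → cabin 6 (new)  [load 11/32]
  6 → cabin 6  [load 17/32]
6 cabins opened.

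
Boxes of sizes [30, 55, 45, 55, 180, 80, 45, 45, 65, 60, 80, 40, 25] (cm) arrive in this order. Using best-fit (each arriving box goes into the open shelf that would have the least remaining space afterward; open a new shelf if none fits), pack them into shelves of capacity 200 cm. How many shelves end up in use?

5

  30 → shelf 1 (new)  [load 30/200]
  55 → shelf 1  [load 85/200]
  45 → shelf 1  [load 130/200]
  55 → shelf 1  [load 185/200]
  180 → shelf 2 (new)  [load 180/200]
  80 → shelf 3 (new)  [load 80/200]
  45 → shelf 3  [load 125/200]
  45 → shelf 3  [load 170/200]
  65 → shelf 4 (new)  [load 65/200]
  60 → shelf 4  [load 125/200]
  80 → shelf 5 (new)  [load 80/200]
  40 → shelf 4  [load 165/200]
  25 → shelf 3  [load 195/200]
5 shelves opened.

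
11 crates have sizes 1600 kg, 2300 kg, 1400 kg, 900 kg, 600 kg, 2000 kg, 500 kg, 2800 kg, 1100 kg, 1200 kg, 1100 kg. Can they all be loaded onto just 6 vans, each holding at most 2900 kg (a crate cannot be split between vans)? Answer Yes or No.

Yes

A valid assignment using 6 vans:
  van 1: 2800 = 2800
  van 2: 2300 + 600 = 2900
  van 3: 2000 + 900 = 2900
  van 4: 1600 + 1200 = 2800
  van 5: 1400 + 1100 = 2500
  van 6: 1100 + 500 = 1600
Every load is within 2900 kg, so 6 vans suffice.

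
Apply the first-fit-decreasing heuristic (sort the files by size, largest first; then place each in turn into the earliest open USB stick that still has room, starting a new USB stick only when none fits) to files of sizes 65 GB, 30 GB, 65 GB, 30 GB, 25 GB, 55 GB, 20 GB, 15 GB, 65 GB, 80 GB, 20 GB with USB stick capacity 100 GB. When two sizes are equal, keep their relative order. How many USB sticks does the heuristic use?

5

Sorted descending: 80, 65, 65, 65, 55, 30, 30, 25, 20, 20, 15.
  80 → USB stick 1 (new)  [load 80/100]
  65 → USB stick 2 (new)  [load 65/100]
  65 → USB stick 3 (new)  [load 65/100]
  65 → USB stick 4 (new)  [load 65/100]
  55 → USB stick 5 (new)  [load 55/100]
  30 → USB stick 2  [load 95/100]
  30 → USB stick 3  [load 95/100]
  25 → USB stick 4  [load 90/100]
  20 → USB stick 1  [load 100/100]
  20 → USB stick 5  [load 75/100]
  15 → USB stick 5  [load 90/100]
5 USB sticks opened.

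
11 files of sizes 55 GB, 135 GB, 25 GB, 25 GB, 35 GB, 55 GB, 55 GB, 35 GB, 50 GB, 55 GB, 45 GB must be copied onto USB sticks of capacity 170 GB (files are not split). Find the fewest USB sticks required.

Total = 135 + 55 + 55 + 55 + 55 + 50 + 45 + 35 + 35 + 25 + 25 = 570 GB.
Lower bound: ⌈570/170⌉ = 4 USB sticks.
A packing using 4 USB sticks:
  USB stick 1: 135 + 35 = 170
  USB stick 2: 55 + 55 + 55 = 165
  USB stick 3: 55 + 50 + 45 = 150
  USB stick 4: 35 + 25 + 25 = 85
This matches the lower bound, so 4 is optimal.

4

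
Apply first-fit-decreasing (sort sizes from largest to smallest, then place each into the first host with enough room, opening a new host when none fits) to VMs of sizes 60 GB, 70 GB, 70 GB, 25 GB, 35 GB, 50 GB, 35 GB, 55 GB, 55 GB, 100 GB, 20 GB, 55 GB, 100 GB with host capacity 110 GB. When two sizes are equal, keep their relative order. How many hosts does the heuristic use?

7

Sorted descending: 100, 100, 70, 70, 60, 55, 55, 55, 50, 35, 35, 25, 20.
  100 → host 1 (new)  [load 100/110]
  100 → host 2 (new)  [load 100/110]
  70 → host 3 (new)  [load 70/110]
  70 → host 4 (new)  [load 70/110]
  60 → host 5 (new)  [load 60/110]
  55 → host 6 (new)  [load 55/110]
  55 → host 6  [load 110/110]
  55 → host 7 (new)  [load 55/110]
  50 → host 5  [load 110/110]
  35 → host 3  [load 105/110]
  35 → host 4  [load 105/110]
  25 → host 7  [load 80/110]
  20 → host 7  [load 100/110]
7 hosts opened.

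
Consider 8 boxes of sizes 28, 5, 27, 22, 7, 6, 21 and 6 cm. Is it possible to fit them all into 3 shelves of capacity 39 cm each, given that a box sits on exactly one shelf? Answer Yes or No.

Total = 122 cm; ⌈122/39⌉ = 4.
At least 4 shelves are required, but only 3 are allowed.

No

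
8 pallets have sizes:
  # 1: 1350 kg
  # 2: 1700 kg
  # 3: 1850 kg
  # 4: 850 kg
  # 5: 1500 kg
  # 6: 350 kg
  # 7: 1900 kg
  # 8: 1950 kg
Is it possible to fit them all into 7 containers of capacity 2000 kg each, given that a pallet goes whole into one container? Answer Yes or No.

A valid assignment using 7 containers:
  container 1: 1950 = 1950
  container 2: 1900 = 1900
  container 3: 1850 = 1850
  container 4: 1700 = 1700
  container 5: 1500 + 350 = 1850
  container 6: 1350 = 1350
  container 7: 850 = 850
Every load is within 2000 kg, so 7 containers suffice.

Yes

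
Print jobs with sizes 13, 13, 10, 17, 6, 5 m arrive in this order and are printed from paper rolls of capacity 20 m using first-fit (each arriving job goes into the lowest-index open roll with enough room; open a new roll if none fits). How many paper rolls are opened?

  13 → roll 1 (new)  [load 13/20]
  13 → roll 2 (new)  [load 13/20]
  10 → roll 3 (new)  [load 10/20]
  17 → roll 4 (new)  [load 17/20]
  6 → roll 1  [load 19/20]
  5 → roll 2  [load 18/20]
4 paper rolls opened.

4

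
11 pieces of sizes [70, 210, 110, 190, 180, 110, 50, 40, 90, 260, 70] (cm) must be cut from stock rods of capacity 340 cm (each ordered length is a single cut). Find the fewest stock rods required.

5

Total = 260 + 210 + 190 + 180 + 110 + 110 + 90 + 70 + 70 + 50 + 40 = 1380 cm.
Lower bound: ⌈1380/340⌉ = 5 stock rods.
A packing using 5 stock rods:
  stock rod 1: 260 + 70 = 330
  stock rod 2: 210 + 110 = 320
  stock rod 3: 190 + 110 + 40 = 340
  stock rod 4: 180 + 90 + 70 = 340
  stock rod 5: 50 = 50
This matches the lower bound, so 5 is optimal.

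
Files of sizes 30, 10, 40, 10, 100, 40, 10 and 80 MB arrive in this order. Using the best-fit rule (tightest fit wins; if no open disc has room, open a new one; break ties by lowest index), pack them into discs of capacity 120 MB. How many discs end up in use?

3

  30 → disc 1 (new)  [load 30/120]
  10 → disc 1  [load 40/120]
  40 → disc 1  [load 80/120]
  10 → disc 1  [load 90/120]
  100 → disc 2 (new)  [load 100/120]
  40 → disc 3 (new)  [load 40/120]
  10 → disc 2  [load 110/120]
  80 → disc 3  [load 120/120]
3 discs opened.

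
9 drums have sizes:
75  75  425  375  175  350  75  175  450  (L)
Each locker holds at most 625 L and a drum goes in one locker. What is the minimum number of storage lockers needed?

4

Total = 450 + 425 + 375 + 350 + 175 + 175 + 75 + 75 + 75 = 2175 L.
Lower bound: ⌈2175/625⌉ = 4 storage lockers.
A packing using 4 storage lockers:
  locker 1: 450 + 175 = 625
  locker 2: 425 + 175 = 600
  locker 3: 375 + 75 + 75 + 75 = 600
  locker 4: 350 = 350
This matches the lower bound, so 4 is optimal.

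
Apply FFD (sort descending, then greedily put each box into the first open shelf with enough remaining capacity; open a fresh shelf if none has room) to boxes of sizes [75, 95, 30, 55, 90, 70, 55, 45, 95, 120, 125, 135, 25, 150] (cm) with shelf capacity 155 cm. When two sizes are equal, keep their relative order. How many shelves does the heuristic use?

8

Sorted descending: 150, 135, 125, 120, 95, 95, 90, 75, 70, 55, 55, 45, 30, 25.
  150 → shelf 1 (new)  [load 150/155]
  135 → shelf 2 (new)  [load 135/155]
  125 → shelf 3 (new)  [load 125/155]
  120 → shelf 4 (new)  [load 120/155]
  95 → shelf 5 (new)  [load 95/155]
  95 → shelf 6 (new)  [load 95/155]
  90 → shelf 7 (new)  [load 90/155]
  75 → shelf 8 (new)  [load 75/155]
  70 → shelf 8  [load 145/155]
  55 → shelf 5  [load 150/155]
  55 → shelf 6  [load 150/155]
  45 → shelf 7  [load 135/155]
  30 → shelf 3  [load 155/155]
  25 → shelf 4  [load 145/155]
8 shelves opened.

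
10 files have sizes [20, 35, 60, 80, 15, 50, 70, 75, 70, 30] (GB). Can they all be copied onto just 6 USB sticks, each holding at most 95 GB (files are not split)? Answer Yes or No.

A valid assignment using 6 USB sticks:
  USB stick 1: 80 + 15 = 95
  USB stick 2: 75 + 20 = 95
  USB stick 3: 70 = 70
  USB stick 4: 70 = 70
  USB stick 5: 60 + 35 = 95
  USB stick 6: 50 + 30 = 80
Every load is within 95 GB, so 6 USB sticks suffice.

Yes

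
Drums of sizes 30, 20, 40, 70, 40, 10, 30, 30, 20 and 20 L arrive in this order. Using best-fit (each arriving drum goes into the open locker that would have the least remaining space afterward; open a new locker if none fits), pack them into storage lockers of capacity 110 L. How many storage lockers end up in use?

3

  30 → locker 1 (new)  [load 30/110]
  20 → locker 1  [load 50/110]
  40 → locker 1  [load 90/110]
  70 → locker 2 (new)  [load 70/110]
  40 → locker 2  [load 110/110]
  10 → locker 1  [load 100/110]
  30 → locker 3 (new)  [load 30/110]
  30 → locker 3  [load 60/110]
  20 → locker 3  [load 80/110]
  20 → locker 3  [load 100/110]
3 storage lockers opened.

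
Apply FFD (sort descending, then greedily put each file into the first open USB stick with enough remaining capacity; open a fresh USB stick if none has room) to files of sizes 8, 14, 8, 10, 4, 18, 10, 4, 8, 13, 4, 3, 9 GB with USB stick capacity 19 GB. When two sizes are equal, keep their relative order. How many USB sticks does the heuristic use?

Sorted descending: 18, 14, 13, 10, 10, 9, 8, 8, 8, 4, 4, 4, 3.
  18 → USB stick 1 (new)  [load 18/19]
  14 → USB stick 2 (new)  [load 14/19]
  13 → USB stick 3 (new)  [load 13/19]
  10 → USB stick 4 (new)  [load 10/19]
  10 → USB stick 5 (new)  [load 10/19]
  9 → USB stick 4  [load 19/19]
  8 → USB stick 5  [load 18/19]
  8 → USB stick 6 (new)  [load 8/19]
  8 → USB stick 6  [load 16/19]
  4 → USB stick 2  [load 18/19]
  4 → USB stick 3  [load 17/19]
  4 → USB stick 7 (new)  [load 4/19]
  3 → USB stick 6  [load 19/19]
7 USB sticks opened.

7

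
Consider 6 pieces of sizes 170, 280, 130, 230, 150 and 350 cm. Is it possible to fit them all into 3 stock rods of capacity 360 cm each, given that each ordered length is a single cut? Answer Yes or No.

Total = 1310 cm; ⌈1310/360⌉ = 4.
At least 4 stock rods are required, but only 3 are allowed.

No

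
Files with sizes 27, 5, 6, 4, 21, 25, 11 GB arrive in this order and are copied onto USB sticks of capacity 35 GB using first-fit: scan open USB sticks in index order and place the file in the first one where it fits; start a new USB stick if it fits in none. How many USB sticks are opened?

4

  27 → USB stick 1 (new)  [load 27/35]
  5 → USB stick 1  [load 32/35]
  6 → USB stick 2 (new)  [load 6/35]
  4 → USB stick 2  [load 10/35]
  21 → USB stick 2  [load 31/35]
  25 → USB stick 3 (new)  [load 25/35]
  11 → USB stick 4 (new)  [load 11/35]
4 USB sticks opened.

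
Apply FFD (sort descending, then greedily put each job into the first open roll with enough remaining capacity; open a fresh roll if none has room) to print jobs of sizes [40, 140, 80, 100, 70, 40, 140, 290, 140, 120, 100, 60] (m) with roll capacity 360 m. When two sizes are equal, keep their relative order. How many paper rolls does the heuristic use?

Sorted descending: 290, 140, 140, 140, 120, 100, 100, 80, 70, 60, 40, 40.
  290 → roll 1 (new)  [load 290/360]
  140 → roll 2 (new)  [load 140/360]
  140 → roll 2  [load 280/360]
  140 → roll 3 (new)  [load 140/360]
  120 → roll 3  [load 260/360]
  100 → roll 3  [load 360/360]
  100 → roll 4 (new)  [load 100/360]
  80 → roll 2  [load 360/360]
  70 → roll 1  [load 360/360]
  60 → roll 4  [load 160/360]
  40 → roll 4  [load 200/360]
  40 → roll 4  [load 240/360]
4 paper rolls opened.

4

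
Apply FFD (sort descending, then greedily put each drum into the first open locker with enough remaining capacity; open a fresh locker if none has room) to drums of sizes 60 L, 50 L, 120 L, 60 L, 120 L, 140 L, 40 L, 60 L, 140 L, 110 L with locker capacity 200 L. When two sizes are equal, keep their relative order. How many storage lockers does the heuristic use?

5

Sorted descending: 140, 140, 120, 120, 110, 60, 60, 60, 50, 40.
  140 → locker 1 (new)  [load 140/200]
  140 → locker 2 (new)  [load 140/200]
  120 → locker 3 (new)  [load 120/200]
  120 → locker 4 (new)  [load 120/200]
  110 → locker 5 (new)  [load 110/200]
  60 → locker 1  [load 200/200]
  60 → locker 2  [load 200/200]
  60 → locker 3  [load 180/200]
  50 → locker 4  [load 170/200]
  40 → locker 5  [load 150/200]
5 storage lockers opened.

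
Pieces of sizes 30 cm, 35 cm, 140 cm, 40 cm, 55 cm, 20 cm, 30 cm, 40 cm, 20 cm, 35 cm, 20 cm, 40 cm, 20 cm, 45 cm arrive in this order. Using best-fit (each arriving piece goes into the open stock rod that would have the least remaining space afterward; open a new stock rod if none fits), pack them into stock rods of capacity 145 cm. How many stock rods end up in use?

  30 → stock rod 1 (new)  [load 30/145]
  35 → stock rod 1  [load 65/145]
  140 → stock rod 2 (new)  [load 140/145]
  40 → stock rod 1  [load 105/145]
  55 → stock rod 3 (new)  [load 55/145]
  20 → stock rod 1  [load 125/145]
  30 → stock rod 3  [load 85/145]
  40 → stock rod 3  [load 125/145]
  20 → stock rod 1  [load 145/145]
  35 → stock rod 4 (new)  [load 35/145]
  20 → stock rod 3  [load 145/145]
  40 → stock rod 4  [load 75/145]
  20 → stock rod 4  [load 95/145]
  45 → stock rod 4  [load 140/145]
4 stock rods opened.

4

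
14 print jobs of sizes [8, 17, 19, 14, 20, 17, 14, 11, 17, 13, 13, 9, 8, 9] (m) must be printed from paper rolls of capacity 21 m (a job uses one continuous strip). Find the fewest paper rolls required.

11

Total = 20 + 19 + 17 + 17 + 17 + 14 + 14 + 13 + 13 + 11 + 9 + 9 + 8 + 8 = 189 m.
Lower bound: ⌈189/21⌉ = 9 paper rolls.
Also, 10 print jobs each exceed 21/2 m, and no two of those can share a roll, so at least 10 paper rolls are needed.
A packing using 11 paper rolls:
  roll 1: 20 = 20
  roll 2: 19 = 19
  roll 3: 17 = 17
  roll 4: 17 = 17
  roll 5: 17 = 17
  roll 6: 14 = 14
  roll 7: 14 = 14
  roll 8: 13 + 8 = 21
  roll 9: 13 + 8 = 21
  roll 10: 11 + 9 = 20
  roll 11: 9 = 9
No arrangement into 10 paper rolls stays within capacity, so 11 is optimal.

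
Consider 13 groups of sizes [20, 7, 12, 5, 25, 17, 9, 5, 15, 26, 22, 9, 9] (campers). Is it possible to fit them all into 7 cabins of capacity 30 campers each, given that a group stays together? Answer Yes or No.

A valid assignment using 7 cabins:
  cabin 1: 26 = 26
  cabin 2: 25 + 5 = 30
  cabin 3: 22 + 7 = 29
  cabin 4: 20 + 9 = 29
  cabin 5: 17 + 12 = 29
  cabin 6: 15 + 9 + 5 = 29
  cabin 7: 9 = 9
Every load is within 30 campers, so 7 cabins suffice.

Yes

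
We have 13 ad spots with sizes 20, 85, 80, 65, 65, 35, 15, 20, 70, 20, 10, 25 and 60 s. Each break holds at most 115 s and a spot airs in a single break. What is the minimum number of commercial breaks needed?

Total = 85 + 80 + 70 + 65 + 65 + 60 + 35 + 25 + 20 + 20 + 20 + 15 + 10 = 570 s.
Lower bound: ⌈570/115⌉ = 5 commercial breaks.
Also, 6 ad spots each exceed 115/2 s, and no two of those can share a break, so at least 6 commercial breaks are needed.
A packing using 6 commercial breaks:
  break 1: 85 + 25 = 110
  break 2: 80 + 35 = 115
  break 3: 70 + 20 + 20 = 110
  break 4: 65 + 20 + 15 + 10 = 110
  break 5: 65 = 65
  break 6: 60 = 60
This matches the lower bound, so 6 is optimal.

6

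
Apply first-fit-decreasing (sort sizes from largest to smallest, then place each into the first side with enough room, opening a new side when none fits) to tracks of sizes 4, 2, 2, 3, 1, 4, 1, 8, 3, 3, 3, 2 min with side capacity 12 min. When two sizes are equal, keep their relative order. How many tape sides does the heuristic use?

3

Sorted descending: 8, 4, 4, 3, 3, 3, 3, 2, 2, 2, 1, 1.
  8 → side 1 (new)  [load 8/12]
  4 → side 1  [load 12/12]
  4 → side 2 (new)  [load 4/12]
  3 → side 2  [load 7/12]
  3 → side 2  [load 10/12]
  3 → side 3 (new)  [load 3/12]
  3 → side 3  [load 6/12]
  2 → side 2  [load 12/12]
  2 → side 3  [load 8/12]
  2 → side 3  [load 10/12]
  1 → side 3  [load 11/12]
  1 → side 3  [load 12/12]
3 tape sides opened.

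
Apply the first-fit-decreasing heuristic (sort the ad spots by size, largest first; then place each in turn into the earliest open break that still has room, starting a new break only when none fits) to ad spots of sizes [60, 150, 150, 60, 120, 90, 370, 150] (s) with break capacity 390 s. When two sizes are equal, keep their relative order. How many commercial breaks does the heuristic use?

Sorted descending: 370, 150, 150, 150, 120, 90, 60, 60.
  370 → break 1 (new)  [load 370/390]
  150 → break 2 (new)  [load 150/390]
  150 → break 2  [load 300/390]
  150 → break 3 (new)  [load 150/390]
  120 → break 3  [load 270/390]
  90 → break 2  [load 390/390]
  60 → break 3  [load 330/390]
  60 → break 3  [load 390/390]
3 commercial breaks opened.

3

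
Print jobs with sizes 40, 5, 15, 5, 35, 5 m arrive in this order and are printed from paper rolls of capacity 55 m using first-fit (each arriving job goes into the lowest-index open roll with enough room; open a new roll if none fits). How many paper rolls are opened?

2

  40 → roll 1 (new)  [load 40/55]
  5 → roll 1  [load 45/55]
  15 → roll 2 (new)  [load 15/55]
  5 → roll 1  [load 50/55]
  35 → roll 2  [load 50/55]
  5 → roll 1  [load 55/55]
2 paper rolls opened.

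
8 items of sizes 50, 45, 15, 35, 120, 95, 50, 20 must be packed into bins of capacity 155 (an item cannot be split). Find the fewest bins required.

3

Total = 120 + 95 + 50 + 50 + 45 + 35 + 20 + 15 = 430.
Lower bound: ⌈430/155⌉ = 3 bins.
A packing using 3 bins:
  bin 1: 120 + 35 = 155
  bin 2: 95 + 50 = 145
  bin 3: 50 + 45 + 20 + 15 = 130
This matches the lower bound, so 3 is optimal.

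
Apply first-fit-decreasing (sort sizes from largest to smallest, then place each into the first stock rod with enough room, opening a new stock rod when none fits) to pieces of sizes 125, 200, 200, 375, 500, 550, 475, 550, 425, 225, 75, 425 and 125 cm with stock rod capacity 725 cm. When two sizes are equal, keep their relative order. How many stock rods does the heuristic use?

7

Sorted descending: 550, 550, 500, 475, 425, 425, 375, 225, 200, 200, 125, 125, 75.
  550 → stock rod 1 (new)  [load 550/725]
  550 → stock rod 2 (new)  [load 550/725]
  500 → stock rod 3 (new)  [load 500/725]
  475 → stock rod 4 (new)  [load 475/725]
  425 → stock rod 5 (new)  [load 425/725]
  425 → stock rod 6 (new)  [load 425/725]
  375 → stock rod 7 (new)  [load 375/725]
  225 → stock rod 3  [load 725/725]
  200 → stock rod 4  [load 675/725]
  200 → stock rod 5  [load 625/725]
  125 → stock rod 1  [load 675/725]
  125 → stock rod 2  [load 675/725]
  75 → stock rod 5  [load 700/725]
7 stock rods opened.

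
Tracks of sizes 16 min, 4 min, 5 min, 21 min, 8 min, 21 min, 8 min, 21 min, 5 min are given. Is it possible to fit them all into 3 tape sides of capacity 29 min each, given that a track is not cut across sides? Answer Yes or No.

Total = 109 min; ⌈109/29⌉ = 4.
At least 4 tape sides are required, but only 3 are allowed.

No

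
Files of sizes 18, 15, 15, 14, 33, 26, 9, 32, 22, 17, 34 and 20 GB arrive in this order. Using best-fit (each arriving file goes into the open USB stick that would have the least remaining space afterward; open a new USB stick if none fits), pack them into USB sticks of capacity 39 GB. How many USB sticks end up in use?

  18 → USB stick 1 (new)  [load 18/39]
  15 → USB stick 1  [load 33/39]
  15 → USB stick 2 (new)  [load 15/39]
  14 → USB stick 2  [load 29/39]
  33 → USB stick 3 (new)  [load 33/39]
  26 → USB stick 4 (new)  [load 26/39]
  9 → USB stick 2  [load 38/39]
  32 → USB stick 5 (new)  [load 32/39]
  22 → USB stick 6 (new)  [load 22/39]
  17 → USB stick 6  [load 39/39]
  34 → USB stick 7 (new)  [load 34/39]
  20 → USB stick 8 (new)  [load 20/39]
8 USB sticks opened.

8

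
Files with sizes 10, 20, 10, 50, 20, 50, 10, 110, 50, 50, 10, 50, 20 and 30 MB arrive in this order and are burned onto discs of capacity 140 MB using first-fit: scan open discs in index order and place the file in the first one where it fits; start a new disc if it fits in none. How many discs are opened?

4

  10 → disc 1 (new)  [load 10/140]
  20 → disc 1  [load 30/140]
  10 → disc 1  [load 40/140]
  50 → disc 1  [load 90/140]
  20 → disc 1  [load 110/140]
  50 → disc 2 (new)  [load 50/140]
  10 → disc 1  [load 120/140]
  110 → disc 3 (new)  [load 110/140]
  50 → disc 2  [load 100/140]
  50 → disc 4 (new)  [load 50/140]
  10 → disc 1  [load 130/140]
  50 → disc 4  [load 100/140]
  20 → disc 2  [load 120/140]
  30 → disc 3  [load 140/140]
4 discs opened.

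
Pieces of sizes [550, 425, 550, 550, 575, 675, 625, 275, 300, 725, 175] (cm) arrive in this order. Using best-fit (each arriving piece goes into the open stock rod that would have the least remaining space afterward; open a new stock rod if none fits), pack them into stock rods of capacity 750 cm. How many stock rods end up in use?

  550 → stock rod 1 (new)  [load 550/750]
  425 → stock rod 2 (new)  [load 425/750]
  550 → stock rod 3 (new)  [load 550/750]
  550 → stock rod 4 (new)  [load 550/750]
  575 → stock rod 5 (new)  [load 575/750]
  675 → stock rod 6 (new)  [load 675/750]
  625 → stock rod 7 (new)  [load 625/750]
  275 → stock rod 2  [load 700/750]
  300 → stock rod 8 (new)  [load 300/750]
  725 → stock rod 9 (new)  [load 725/750]
  175 → stock rod 5  [load 750/750]
9 stock rods opened.

9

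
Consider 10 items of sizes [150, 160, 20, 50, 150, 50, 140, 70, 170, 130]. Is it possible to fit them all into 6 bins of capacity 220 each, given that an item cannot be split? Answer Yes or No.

Yes

A valid assignment using 6 bins:
  bin 1: 170 + 50 = 220
  bin 2: 160 + 50 = 210
  bin 3: 150 + 70 = 220
  bin 4: 150 + 20 = 170
  bin 5: 140 = 140
  bin 6: 130 = 130
Every load is within 220, so 6 bins suffice.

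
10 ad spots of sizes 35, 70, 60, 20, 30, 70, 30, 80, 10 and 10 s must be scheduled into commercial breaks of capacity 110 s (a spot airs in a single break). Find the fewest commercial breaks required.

Total = 80 + 70 + 70 + 60 + 35 + 30 + 30 + 20 + 10 + 10 = 415 s.
Lower bound: ⌈415/110⌉ = 4 commercial breaks.
A packing using 4 commercial breaks:
  break 1: 80 + 30 = 110
  break 2: 70 + 35 = 105
  break 3: 70 + 30 + 10 = 110
  break 4: 60 + 20 + 10 = 90
This matches the lower bound, so 4 is optimal.

4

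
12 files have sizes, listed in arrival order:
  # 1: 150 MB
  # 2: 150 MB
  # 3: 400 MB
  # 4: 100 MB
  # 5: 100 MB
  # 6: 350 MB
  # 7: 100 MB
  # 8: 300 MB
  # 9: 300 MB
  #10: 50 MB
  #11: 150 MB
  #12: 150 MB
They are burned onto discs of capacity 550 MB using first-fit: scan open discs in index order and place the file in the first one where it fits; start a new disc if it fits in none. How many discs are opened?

5

  150 → disc 1 (new)  [load 150/550]
  150 → disc 1  [load 300/550]
  400 → disc 2 (new)  [load 400/550]
  100 → disc 1  [load 400/550]
  100 → disc 1  [load 500/550]
  350 → disc 3 (new)  [load 350/550]
  100 → disc 2  [load 500/550]
  300 → disc 4 (new)  [load 300/550]
  300 → disc 5 (new)  [load 300/550]
  50 → disc 1  [load 550/550]
  150 → disc 3  [load 500/550]
  150 → disc 4  [load 450/550]
5 discs opened.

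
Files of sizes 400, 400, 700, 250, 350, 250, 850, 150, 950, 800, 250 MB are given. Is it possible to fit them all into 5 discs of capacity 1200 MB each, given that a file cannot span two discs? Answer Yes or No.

A valid assignment using 5 discs:
  disc 1: 950 + 250 = 1200
  disc 2: 850 + 350 = 1200
  disc 3: 800 + 400 = 1200
  disc 4: 700 + 400 = 1100
  disc 5: 250 + 250 + 150 = 650
Every load is within 1200 MB, so 5 discs suffice.

Yes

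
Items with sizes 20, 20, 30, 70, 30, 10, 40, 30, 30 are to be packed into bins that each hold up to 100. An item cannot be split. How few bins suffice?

3

Total = 70 + 40 + 30 + 30 + 30 + 30 + 20 + 20 + 10 = 280.
Lower bound: ⌈280/100⌉ = 3 bins.
A packing using 3 bins:
  bin 1: 70 + 30 = 100
  bin 2: 40 + 30 + 30 = 100
  bin 3: 30 + 20 + 20 + 10 = 80
This matches the lower bound, so 3 is optimal.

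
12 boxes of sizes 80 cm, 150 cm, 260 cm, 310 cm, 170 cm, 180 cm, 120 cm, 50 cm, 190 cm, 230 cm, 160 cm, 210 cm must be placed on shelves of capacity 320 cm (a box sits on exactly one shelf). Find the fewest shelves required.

Total = 310 + 260 + 230 + 210 + 190 + 180 + 170 + 160 + 150 + 120 + 80 + 50 = 2110 cm.
Lower bound: ⌈2110/320⌉ = 7 shelves.
A packing using 8 shelves:
  shelf 1: 310 = 310
  shelf 2: 260 + 50 = 310
  shelf 3: 230 + 80 = 310
  shelf 4: 210 = 210
  shelf 5: 190 + 120 = 310
  shelf 6: 180 = 180
  shelf 7: 170 + 150 = 320
  shelf 8: 160 = 160
No arrangement into 7 shelves stays within capacity, so 8 is optimal.

8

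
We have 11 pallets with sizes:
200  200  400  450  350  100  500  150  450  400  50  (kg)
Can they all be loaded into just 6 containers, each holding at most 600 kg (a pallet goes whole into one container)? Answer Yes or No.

A valid assignment using 6 containers:
  container 1: 500 + 100 = 600
  container 2: 450 + 150 = 600
  container 3: 450 + 50 = 500
  container 4: 400 + 200 = 600
  container 5: 400 + 200 = 600
  container 6: 350 = 350
Every load is within 600 kg, so 6 containers suffice.

Yes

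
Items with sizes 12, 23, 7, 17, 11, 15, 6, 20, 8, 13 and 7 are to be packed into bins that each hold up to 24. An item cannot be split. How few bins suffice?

7

Total = 23 + 20 + 17 + 15 + 13 + 12 + 11 + 8 + 7 + 7 + 6 = 139.
Lower bound: ⌈139/24⌉ = 6 bins.
A packing using 7 bins:
  bin 1: 23 = 23
  bin 2: 20 = 20
  bin 3: 17 + 7 = 24
  bin 4: 15 + 8 = 23
  bin 5: 13 + 11 = 24
  bin 6: 12 + 7 = 19
  bin 7: 6 = 6
No arrangement into 6 bins stays within capacity, so 7 is optimal.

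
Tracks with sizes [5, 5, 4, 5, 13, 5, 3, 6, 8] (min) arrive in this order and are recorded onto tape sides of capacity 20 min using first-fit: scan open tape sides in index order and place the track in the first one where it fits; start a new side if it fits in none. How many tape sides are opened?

3

  5 → side 1 (new)  [load 5/20]
  5 → side 1  [load 10/20]
  4 → side 1  [load 14/20]
  5 → side 1  [load 19/20]
  13 → side 2 (new)  [load 13/20]
  5 → side 2  [load 18/20]
  3 → side 3 (new)  [load 3/20]
  6 → side 3  [load 9/20]
  8 → side 3  [load 17/20]
3 tape sides opened.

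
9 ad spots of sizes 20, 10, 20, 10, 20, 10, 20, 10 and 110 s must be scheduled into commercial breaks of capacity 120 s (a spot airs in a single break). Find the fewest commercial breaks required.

Total = 110 + 20 + 20 + 20 + 20 + 10 + 10 + 10 + 10 = 230 s.
Lower bound: ⌈230/120⌉ = 2 commercial breaks.
A packing using 2 commercial breaks:
  break 1: 110 + 10 = 120
  break 2: 20 + 20 + 20 + 20 + 10 + 10 + 10 = 110
This matches the lower bound, so 2 is optimal.

2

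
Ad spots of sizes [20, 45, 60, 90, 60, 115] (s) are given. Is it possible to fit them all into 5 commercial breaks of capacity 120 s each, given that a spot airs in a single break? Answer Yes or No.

Yes

A valid assignment using 4 commercial breaks:
  break 1: 115 = 115
  break 2: 90 + 20 = 110
  break 3: 60 + 60 = 120
  break 4: 45 = 45
That uses only 4 ≤ 5, so 5 commercial breaks are enough.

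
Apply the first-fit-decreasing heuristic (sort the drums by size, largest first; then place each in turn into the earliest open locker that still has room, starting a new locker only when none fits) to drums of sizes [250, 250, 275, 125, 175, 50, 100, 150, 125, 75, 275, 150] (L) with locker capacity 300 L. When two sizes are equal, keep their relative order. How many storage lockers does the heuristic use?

Sorted descending: 275, 275, 250, 250, 175, 150, 150, 125, 125, 100, 75, 50.
  275 → locker 1 (new)  [load 275/300]
  275 → locker 2 (new)  [load 275/300]
  250 → locker 3 (new)  [load 250/300]
  250 → locker 4 (new)  [load 250/300]
  175 → locker 5 (new)  [load 175/300]
  150 → locker 6 (new)  [load 150/300]
  150 → locker 6  [load 300/300]
  125 → locker 5  [load 300/300]
  125 → locker 7 (new)  [load 125/300]
  100 → locker 7  [load 225/300]
  75 → locker 7  [load 300/300]
  50 → locker 3  [load 300/300]
7 storage lockers opened.

7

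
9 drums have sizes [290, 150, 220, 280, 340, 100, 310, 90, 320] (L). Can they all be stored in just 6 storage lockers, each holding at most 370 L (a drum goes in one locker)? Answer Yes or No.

No

Total = 2100 L; ⌈2100/370⌉ = 6.
The bound of 6 does not rule out 6, but exhaustive search shows no assignment into 6 storage lockers of capacity 370 L exists — the minimum is 7.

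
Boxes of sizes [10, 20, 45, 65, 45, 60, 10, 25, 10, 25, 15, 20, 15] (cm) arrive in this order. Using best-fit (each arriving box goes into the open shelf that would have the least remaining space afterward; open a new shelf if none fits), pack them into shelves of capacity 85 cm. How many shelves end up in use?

5

  10 → shelf 1 (new)  [load 10/85]
  20 → shelf 1  [load 30/85]
  45 → shelf 1  [load 75/85]
  65 → shelf 2 (new)  [load 65/85]
  45 → shelf 3 (new)  [load 45/85]
  60 → shelf 4 (new)  [load 60/85]
  10 → shelf 1  [load 85/85]
  25 → shelf 4  [load 85/85]
  10 → shelf 2  [load 75/85]
  25 → shelf 3  [load 70/85]
  15 → shelf 3  [load 85/85]
  20 → shelf 5 (new)  [load 20/85]
  15 → shelf 5  [load 35/85]
5 shelves opened.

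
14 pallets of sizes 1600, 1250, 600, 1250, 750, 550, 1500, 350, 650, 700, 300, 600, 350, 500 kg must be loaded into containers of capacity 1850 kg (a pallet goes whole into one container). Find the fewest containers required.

Total = 1600 + 1500 + 1250 + 1250 + 750 + 700 + 650 + 600 + 600 + 550 + 500 + 350 + 350 + 300 = 10950 kg.
Lower bound: ⌈10950/1850⌉ = 6 containers.
A packing using 7 containers:
  container 1: 1600 = 1600
  container 2: 1500 + 350 = 1850
  container 3: 1250 + 600 = 1850
  container 4: 1250 + 600 = 1850
  container 5: 750 + 700 + 350 = 1800
  container 6: 650 + 550 + 500 = 1700
  container 7: 300 = 300
No arrangement into 6 containers stays within capacity, so 7 is optimal.

7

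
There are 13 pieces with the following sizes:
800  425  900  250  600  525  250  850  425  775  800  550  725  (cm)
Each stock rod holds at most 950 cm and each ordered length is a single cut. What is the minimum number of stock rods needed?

10

Total = 900 + 850 + 800 + 800 + 775 + 725 + 600 + 550 + 525 + 425 + 425 + 250 + 250 = 7875 cm.
Lower bound: ⌈7875/950⌉ = 9 stock rods.
A packing using 10 stock rods:
  stock rod 1: 900 = 900
  stock rod 2: 850 = 850
  stock rod 3: 800 = 800
  stock rod 4: 800 = 800
  stock rod 5: 775 = 775
  stock rod 6: 725 = 725
  stock rod 7: 600 + 250 = 850
  stock rod 8: 550 + 250 = 800
  stock rod 9: 525 + 425 = 950
  stock rod 10: 425 = 425
No arrangement into 9 stock rods stays within capacity, so 10 is optimal.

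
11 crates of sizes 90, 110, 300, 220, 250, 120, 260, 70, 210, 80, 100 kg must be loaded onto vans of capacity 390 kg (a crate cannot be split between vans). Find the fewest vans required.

5

Total = 300 + 260 + 250 + 220 + 210 + 120 + 110 + 100 + 90 + 80 + 70 = 1810 kg.
Lower bound: ⌈1810/390⌉ = 5 vans.
A packing using 5 vans:
  van 1: 300 + 90 = 390
  van 2: 260 + 120 = 380
  van 3: 250 + 110 = 360
  van 4: 220 + 100 + 70 = 390
  van 5: 210 + 80 = 290
This matches the lower bound, so 5 is optimal.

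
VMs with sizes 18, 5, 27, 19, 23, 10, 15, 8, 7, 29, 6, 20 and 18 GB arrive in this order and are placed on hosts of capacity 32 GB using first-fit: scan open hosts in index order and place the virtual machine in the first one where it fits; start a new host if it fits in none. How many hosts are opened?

  18 → host 1 (new)  [load 18/32]
  5 → host 1  [load 23/32]
  27 → host 2 (new)  [load 27/32]
  19 → host 3 (new)  [load 19/32]
  23 → host 4 (new)  [load 23/32]
  10 → host 3  [load 29/32]
  15 → host 5 (new)  [load 15/32]
  8 → host 1  [load 31/32]
  7 → host 4  [load 30/32]
  29 → host 6 (new)  [load 29/32]
  6 → host 5  [load 21/32]
  20 → host 7 (new)  [load 20/32]
  18 → host 8 (new)  [load 18/32]
8 hosts opened.

8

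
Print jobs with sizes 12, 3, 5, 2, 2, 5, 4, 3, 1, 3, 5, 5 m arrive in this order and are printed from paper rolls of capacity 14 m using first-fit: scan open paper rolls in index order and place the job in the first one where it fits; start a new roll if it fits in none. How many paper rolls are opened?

4

  12 → roll 1 (new)  [load 12/14]
  3 → roll 2 (new)  [load 3/14]
  5 → roll 2  [load 8/14]
  2 → roll 1  [load 14/14]
  2 → roll 2  [load 10/14]
  5 → roll 3 (new)  [load 5/14]
  4 → roll 2  [load 14/14]
  3 → roll 3  [load 8/14]
  1 → roll 3  [load 9/14]
  3 → roll 3  [load 12/14]
  5 → roll 4 (new)  [load 5/14]
  5 → roll 4  [load 10/14]
4 paper rolls opened.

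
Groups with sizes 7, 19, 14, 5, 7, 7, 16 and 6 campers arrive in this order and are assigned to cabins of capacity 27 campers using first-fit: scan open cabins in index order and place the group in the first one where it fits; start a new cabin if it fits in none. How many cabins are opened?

  7 → cabin 1 (new)  [load 7/27]
  19 → cabin 1  [load 26/27]
  14 → cabin 2 (new)  [load 14/27]
  5 → cabin 2  [load 19/27]
  7 → cabin 2  [load 26/27]
  7 → cabin 3 (new)  [load 7/27]
  16 → cabin 3  [load 23/27]
  6 → cabin 4 (new)  [load 6/27]
4 cabins opened.

4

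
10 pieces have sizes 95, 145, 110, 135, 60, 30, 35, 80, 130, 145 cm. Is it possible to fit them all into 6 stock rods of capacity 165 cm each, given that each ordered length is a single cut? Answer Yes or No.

Total = 965 cm; ⌈965/165⌉ = 6.
The bound of 6 does not rule out 6, but exhaustive search shows no assignment into 6 stock rods of capacity 165 cm exists — the minimum is 7.

No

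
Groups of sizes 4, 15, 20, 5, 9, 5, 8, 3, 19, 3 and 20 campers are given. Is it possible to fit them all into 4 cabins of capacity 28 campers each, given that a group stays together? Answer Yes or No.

Yes

A valid assignment using 4 cabins:
  cabin 1: 20 + 8 = 28
  cabin 2: 20 + 5 + 3 = 28
  cabin 3: 19 + 9 = 28
  cabin 4: 15 + 5 + 4 + 3 = 27
Every load is within 28 campers, so 4 cabins suffice.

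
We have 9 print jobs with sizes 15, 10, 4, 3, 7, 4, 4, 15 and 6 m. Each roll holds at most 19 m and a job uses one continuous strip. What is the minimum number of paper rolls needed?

4

Total = 15 + 15 + 10 + 7 + 6 + 4 + 4 + 4 + 3 = 68 m.
Lower bound: ⌈68/19⌉ = 4 paper rolls.
A packing using 4 paper rolls:
  roll 1: 15 + 4 = 19
  roll 2: 15 + 4 = 19
  roll 3: 10 + 7 = 17
  roll 4: 6 + 4 + 3 = 13
This matches the lower bound, so 4 is optimal.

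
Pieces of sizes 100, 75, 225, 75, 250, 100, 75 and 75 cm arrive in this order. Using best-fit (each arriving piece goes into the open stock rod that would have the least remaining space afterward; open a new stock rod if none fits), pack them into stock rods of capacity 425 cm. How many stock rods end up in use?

  100 → stock rod 1 (new)  [load 100/425]
  75 → stock rod 1  [load 175/425]
  225 → stock rod 1  [load 400/425]
  75 → stock rod 2 (new)  [load 75/425]
  250 → stock rod 2  [load 325/425]
  100 → stock rod 2  [load 425/425]
  75 → stock rod 3 (new)  [load 75/425]
  75 → stock rod 3  [load 150/425]
3 stock rods opened.

3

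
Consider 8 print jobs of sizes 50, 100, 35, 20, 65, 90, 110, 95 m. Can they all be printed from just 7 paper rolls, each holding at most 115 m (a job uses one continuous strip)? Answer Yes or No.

Yes

A valid assignment using 6 paper rolls:
  roll 1: 110 = 110
  roll 2: 100 = 100
  roll 3: 95 + 20 = 115
  roll 4: 90 = 90
  roll 5: 65 + 50 = 115
  roll 6: 35 = 35
That uses only 6 ≤ 7, so 7 paper rolls are enough.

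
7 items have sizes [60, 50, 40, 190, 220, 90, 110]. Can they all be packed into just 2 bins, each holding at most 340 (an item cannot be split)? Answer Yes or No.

No

Total = 760; ⌈760/340⌉ = 3.
At least 3 bins are required, but only 2 are allowed.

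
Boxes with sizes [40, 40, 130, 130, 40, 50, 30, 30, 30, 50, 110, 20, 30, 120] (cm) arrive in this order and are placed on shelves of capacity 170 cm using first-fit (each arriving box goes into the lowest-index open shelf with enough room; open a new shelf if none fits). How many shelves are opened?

  40 → shelf 1 (new)  [load 40/170]
  40 → shelf 1  [load 80/170]
  130 → shelf 2 (new)  [load 130/170]
  130 → shelf 3 (new)  [load 130/170]
  40 → shelf 1  [load 120/170]
  50 → shelf 1  [load 170/170]
  30 → shelf 2  [load 160/170]
  30 → shelf 3  [load 160/170]
  30 → shelf 4 (new)  [load 30/170]
  50 → shelf 4  [load 80/170]
  110 → shelf 5 (new)  [load 110/170]
  20 → shelf 4  [load 100/170]
  30 → shelf 4  [load 130/170]
  120 → shelf 6 (new)  [load 120/170]
6 shelves opened.

6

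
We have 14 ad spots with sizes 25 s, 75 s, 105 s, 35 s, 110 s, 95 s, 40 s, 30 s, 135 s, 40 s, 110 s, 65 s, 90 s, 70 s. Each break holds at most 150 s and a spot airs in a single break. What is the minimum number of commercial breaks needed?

8

Total = 135 + 110 + 110 + 105 + 95 + 90 + 75 + 70 + 65 + 40 + 40 + 35 + 30 + 25 = 1025 s.
Lower bound: ⌈1025/150⌉ = 7 commercial breaks.
A packing using 8 commercial breaks:
  break 1: 135 = 135
  break 2: 110 + 40 = 150
  break 3: 110 + 40 = 150
  break 4: 105 + 35 = 140
  break 5: 95 + 30 + 25 = 150
  break 6: 90 = 90
  break 7: 75 + 70 = 145
  break 8: 65 = 65
No arrangement into 7 commercial breaks stays within capacity, so 8 is optimal.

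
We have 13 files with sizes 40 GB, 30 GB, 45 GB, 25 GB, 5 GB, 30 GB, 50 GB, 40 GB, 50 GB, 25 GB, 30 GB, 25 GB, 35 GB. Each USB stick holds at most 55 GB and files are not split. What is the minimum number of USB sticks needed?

9

Total = 50 + 50 + 45 + 40 + 40 + 35 + 30 + 30 + 30 + 25 + 25 + 25 + 5 = 430 GB.
Lower bound: ⌈430/55⌉ = 8 USB sticks.
Also, 9 files each exceed 55/2 GB, and no two of those can share a USB stick, so at least 9 USB sticks are needed.
A packing using 9 USB sticks:
  USB stick 1: 50 + 5 = 55
  USB stick 2: 50 = 50
  USB stick 3: 45 = 45
  USB stick 4: 40 = 40
  USB stick 5: 40 = 40
  USB stick 6: 35 = 35
  USB stick 7: 30 + 25 = 55
  USB stick 8: 30 + 25 = 55
  USB stick 9: 30 + 25 = 55
This matches the lower bound, so 9 is optimal.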